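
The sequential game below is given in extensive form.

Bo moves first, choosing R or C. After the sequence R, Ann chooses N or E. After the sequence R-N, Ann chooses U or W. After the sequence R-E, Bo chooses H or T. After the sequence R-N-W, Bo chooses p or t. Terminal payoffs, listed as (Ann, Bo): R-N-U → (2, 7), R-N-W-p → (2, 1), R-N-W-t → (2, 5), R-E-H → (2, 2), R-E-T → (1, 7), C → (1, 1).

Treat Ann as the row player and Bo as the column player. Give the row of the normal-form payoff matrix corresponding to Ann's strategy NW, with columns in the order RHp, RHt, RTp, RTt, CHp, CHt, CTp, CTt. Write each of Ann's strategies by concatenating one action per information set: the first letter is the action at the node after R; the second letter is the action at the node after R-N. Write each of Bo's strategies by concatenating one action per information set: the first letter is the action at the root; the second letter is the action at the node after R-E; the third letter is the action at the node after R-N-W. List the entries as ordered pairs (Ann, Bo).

(2,1) (2,5) (2,1) (2,5) (1,1) (1,1) (1,1) (1,1)

vs RHp: Bo plays R → Ann plays N at [R] → Ann plays W at [R-N] → Bo plays p at [R-N-W] → (2, 1)
vs RHt: Bo plays R → Ann plays N at [R] → Ann plays W at [R-N] → Bo plays t at [R-N-W] → (2, 5)
vs RTp: Bo plays R → Ann plays N at [R] → Ann plays W at [R-N] → Bo plays p at [R-N-W] → (2, 1)
vs RTt: Bo plays R → Ann plays N at [R] → Ann plays W at [R-N] → Bo plays t at [R-N-W] → (2, 5)
vs CHp: Bo plays C → (1, 1)
vs CHt: Bo plays C → (1, 1)
vs CTp: Bo plays C → (1, 1)
vs CTt: Bo plays C → (1, 1)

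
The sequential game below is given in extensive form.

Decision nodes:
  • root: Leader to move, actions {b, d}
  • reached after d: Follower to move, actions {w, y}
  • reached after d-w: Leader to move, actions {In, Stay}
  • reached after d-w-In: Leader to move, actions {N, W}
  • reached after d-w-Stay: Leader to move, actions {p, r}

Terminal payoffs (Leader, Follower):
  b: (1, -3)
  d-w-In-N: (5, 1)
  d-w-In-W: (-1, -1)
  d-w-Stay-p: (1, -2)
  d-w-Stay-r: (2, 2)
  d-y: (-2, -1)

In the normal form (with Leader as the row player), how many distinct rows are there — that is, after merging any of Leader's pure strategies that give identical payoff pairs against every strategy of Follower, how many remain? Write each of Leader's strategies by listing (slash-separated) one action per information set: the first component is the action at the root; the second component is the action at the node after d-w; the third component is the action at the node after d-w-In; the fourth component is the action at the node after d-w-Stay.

Leader has 16 pure strategies: b/In/N/p, b/In/N/r, b/In/W/p, b/In/W/r, b/Stay/N/p, b/Stay/N/r, b/Stay/W/p, b/Stay/W/r, d/In/N/p, d/In/N/r, d/In/W/p, d/In/W/r, d/Stay/N/p, d/Stay/N/r, d/Stay/W/p, d/Stay/W/r. Columns: w, y.
{b/In/N/p, b/In/N/r, b/In/W/p, b/In/W/r, b/Stay/N/p, b/Stay/N/r, b/Stay/W/p, b/Stay/W/r} → row (1,-3) (1,-3)
{d/In/N/p, d/In/N/r} → row (5,1) (-2,-1)
{d/In/W/p, d/In/W/r} → row (-1,-1) (-2,-1)
{d/Stay/N/p, d/Stay/W/p} → row (1,-2) (-2,-1)
{d/Stay/N/r, d/Stay/W/r} → row (2,2) (-2,-1)
That's 5 distinct rows out of 16 strategies.

5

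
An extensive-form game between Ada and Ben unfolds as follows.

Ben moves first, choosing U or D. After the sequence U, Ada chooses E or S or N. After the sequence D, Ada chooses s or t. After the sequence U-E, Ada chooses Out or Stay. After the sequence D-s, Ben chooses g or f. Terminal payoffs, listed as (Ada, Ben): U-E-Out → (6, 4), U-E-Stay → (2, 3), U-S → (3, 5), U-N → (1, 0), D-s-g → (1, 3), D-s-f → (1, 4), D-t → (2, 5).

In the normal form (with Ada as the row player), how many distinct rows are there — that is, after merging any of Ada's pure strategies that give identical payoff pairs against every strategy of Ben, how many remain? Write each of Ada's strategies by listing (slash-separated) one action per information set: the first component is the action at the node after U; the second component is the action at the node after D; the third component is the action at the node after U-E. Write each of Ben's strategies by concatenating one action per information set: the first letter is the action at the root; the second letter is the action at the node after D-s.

Ada has 12 pure strategies: E/s/Out, E/s/Stay, E/t/Out, E/t/Stay, S/s/Out, S/s/Stay, S/t/Out, S/t/Stay, N/s/Out, N/s/Stay, N/t/Out, N/t/Stay. Columns: Ug, Uf, Dg, Df.
{E/s/Out} → row (6,4) (6,4) (1,3) (1,4)
{E/s/Stay} → row (2,3) (2,3) (1,3) (1,4)
{E/t/Out} → row (6,4) (6,4) (2,5) (2,5)
{E/t/Stay} → row (2,3) (2,3) (2,5) (2,5)
{S/s/Out, S/s/Stay} → row (3,5) (3,5) (1,3) (1,4)
{S/t/Out, S/t/Stay} → row (3,5) (3,5) (2,5) (2,5)
{N/s/Out, N/s/Stay} → row (1,0) (1,0) (1,3) (1,4)
{N/t/Out, N/t/Stay} → row (1,0) (1,0) (2,5) (2,5)
That's 8 distinct rows out of 12 strategies.

8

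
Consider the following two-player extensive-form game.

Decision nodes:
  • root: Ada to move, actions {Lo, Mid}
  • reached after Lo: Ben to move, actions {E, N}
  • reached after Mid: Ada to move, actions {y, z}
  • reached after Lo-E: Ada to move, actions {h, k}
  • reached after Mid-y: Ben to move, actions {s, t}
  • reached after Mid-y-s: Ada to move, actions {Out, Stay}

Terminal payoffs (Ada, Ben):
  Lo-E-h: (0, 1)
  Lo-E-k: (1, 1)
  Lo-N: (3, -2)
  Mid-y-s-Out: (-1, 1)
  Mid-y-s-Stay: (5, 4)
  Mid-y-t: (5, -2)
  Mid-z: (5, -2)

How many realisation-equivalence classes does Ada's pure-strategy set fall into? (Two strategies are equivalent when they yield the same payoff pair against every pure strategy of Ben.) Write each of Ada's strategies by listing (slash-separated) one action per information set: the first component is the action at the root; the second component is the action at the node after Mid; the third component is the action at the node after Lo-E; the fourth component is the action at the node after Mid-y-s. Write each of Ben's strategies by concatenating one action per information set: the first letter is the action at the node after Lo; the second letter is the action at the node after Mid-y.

Ada has 16 pure strategies: Lo/y/h/Out, Lo/y/h/Stay, Lo/y/k/Out, Lo/y/k/Stay, Lo/z/h/Out, Lo/z/h/Stay, Lo/z/k/Out, Lo/z/k/Stay, Mid/y/h/Out, Mid/y/h/Stay, Mid/y/k/Out, Mid/y/k/Stay, Mid/z/h/Out, Mid/z/h/Stay, Mid/z/k/Out, Mid/z/k/Stay. Columns: Es, Et, Ns, Nt.
{Lo/y/h/Out, Lo/y/h/Stay, Lo/z/h/Out, Lo/z/h/Stay} → row (0,1) (0,1) (3,-2) (3,-2)
{Lo/y/k/Out, Lo/y/k/Stay, Lo/z/k/Out, Lo/z/k/Stay} → row (1,1) (1,1) (3,-2) (3,-2)
{Mid/y/h/Out, Mid/y/k/Out} → row (-1,1) (5,-2) (-1,1) (5,-2)
{Mid/y/h/Stay, Mid/y/k/Stay} → row (5,4) (5,-2) (5,4) (5,-2)
{Mid/z/h/Out, Mid/z/h/Stay, Mid/z/k/Out, Mid/z/k/Stay} → row (5,-2) (5,-2) (5,-2) (5,-2)
That's 5 distinct rows out of 16 strategies.

5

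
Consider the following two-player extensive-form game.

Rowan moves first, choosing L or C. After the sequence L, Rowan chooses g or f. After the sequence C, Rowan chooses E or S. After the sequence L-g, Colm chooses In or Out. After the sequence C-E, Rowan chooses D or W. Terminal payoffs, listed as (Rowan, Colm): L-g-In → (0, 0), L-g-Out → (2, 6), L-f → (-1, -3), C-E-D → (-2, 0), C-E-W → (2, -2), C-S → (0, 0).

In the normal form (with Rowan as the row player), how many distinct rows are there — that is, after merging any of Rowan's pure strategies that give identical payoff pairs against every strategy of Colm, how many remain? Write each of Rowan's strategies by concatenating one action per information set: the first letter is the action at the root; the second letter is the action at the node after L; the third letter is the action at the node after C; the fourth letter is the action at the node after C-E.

5

Rowan has 16 pure strategies: LgED, LgEW, LgSD, LgSW, LfED, LfEW, LfSD, LfSW, CgED, CgEW, CgSD, CgSW, CfED, CfEW, CfSD, CfSW. Columns: In, Out.
{LgED, LgEW, LgSD, LgSW} → row (0,0) (2,6)
{LfED, LfEW, LfSD, LfSW} → row (-1,-3) (-1,-3)
{CgED, CfED} → row (-2,0) (-2,0)
{CgEW, CfEW} → row (2,-2) (2,-2)
{CgSD, CgSW, CfSD, CfSW} → row (0,0) (0,0)
That's 5 distinct rows out of 16 strategies.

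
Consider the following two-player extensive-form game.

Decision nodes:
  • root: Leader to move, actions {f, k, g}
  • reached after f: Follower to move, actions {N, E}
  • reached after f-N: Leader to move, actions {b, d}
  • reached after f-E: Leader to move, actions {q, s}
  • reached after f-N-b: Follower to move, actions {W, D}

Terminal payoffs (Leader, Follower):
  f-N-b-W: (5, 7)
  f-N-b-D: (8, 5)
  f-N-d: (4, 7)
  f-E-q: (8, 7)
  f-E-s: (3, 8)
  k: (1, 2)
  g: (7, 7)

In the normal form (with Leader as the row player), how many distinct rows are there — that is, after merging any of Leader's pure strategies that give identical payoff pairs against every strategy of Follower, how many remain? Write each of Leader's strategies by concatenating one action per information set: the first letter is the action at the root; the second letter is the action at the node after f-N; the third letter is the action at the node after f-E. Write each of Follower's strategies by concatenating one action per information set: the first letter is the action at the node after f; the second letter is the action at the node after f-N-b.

6

Leader has 12 pure strategies: fbq, fbs, fdq, fds, kbq, kbs, kdq, kds, gbq, gbs, gdq, gds. Columns: NW, ND, EW, ED.
{fbq} → row (5,7) (8,5) (8,7) (8,7)
{fbs} → row (5,7) (8,5) (3,8) (3,8)
{fdq} → row (4,7) (4,7) (8,7) (8,7)
{fds} → row (4,7) (4,7) (3,8) (3,8)
{kbq, kbs, kdq, kds} → row (1,2) (1,2) (1,2) (1,2)
{gbq, gbs, gdq, gds} → row (7,7) (7,7) (7,7) (7,7)
That's 6 distinct rows out of 12 strategies.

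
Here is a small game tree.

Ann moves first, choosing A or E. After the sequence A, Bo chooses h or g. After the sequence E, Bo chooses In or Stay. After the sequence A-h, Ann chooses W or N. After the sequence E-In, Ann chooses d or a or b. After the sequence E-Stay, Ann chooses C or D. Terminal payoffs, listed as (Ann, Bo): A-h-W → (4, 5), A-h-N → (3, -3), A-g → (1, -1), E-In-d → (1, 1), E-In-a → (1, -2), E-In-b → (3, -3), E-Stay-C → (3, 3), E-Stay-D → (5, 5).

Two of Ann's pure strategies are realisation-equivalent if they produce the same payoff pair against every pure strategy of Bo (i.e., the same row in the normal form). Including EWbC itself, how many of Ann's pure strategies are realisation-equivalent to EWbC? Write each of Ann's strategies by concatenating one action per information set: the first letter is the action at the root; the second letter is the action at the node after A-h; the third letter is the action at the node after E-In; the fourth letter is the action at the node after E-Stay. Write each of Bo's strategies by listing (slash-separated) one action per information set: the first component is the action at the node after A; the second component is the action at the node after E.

2

Row for EWbC (columns h/In, h/Stay, g/In, g/Stay): (3,-3) (3,3) (3,-3) (3,3).
Under EWbC, Ann's choice at the node after A-h can never be reached regardless of what Bo does, so varying those choices leaves every outcome unchanged.
Holding the reachable choices fixed and varying the unreachable one freely already gives 2 equivalent strategies.
No other strategy reproduces this row, so those 2 are the full class: EWbC, ENbC.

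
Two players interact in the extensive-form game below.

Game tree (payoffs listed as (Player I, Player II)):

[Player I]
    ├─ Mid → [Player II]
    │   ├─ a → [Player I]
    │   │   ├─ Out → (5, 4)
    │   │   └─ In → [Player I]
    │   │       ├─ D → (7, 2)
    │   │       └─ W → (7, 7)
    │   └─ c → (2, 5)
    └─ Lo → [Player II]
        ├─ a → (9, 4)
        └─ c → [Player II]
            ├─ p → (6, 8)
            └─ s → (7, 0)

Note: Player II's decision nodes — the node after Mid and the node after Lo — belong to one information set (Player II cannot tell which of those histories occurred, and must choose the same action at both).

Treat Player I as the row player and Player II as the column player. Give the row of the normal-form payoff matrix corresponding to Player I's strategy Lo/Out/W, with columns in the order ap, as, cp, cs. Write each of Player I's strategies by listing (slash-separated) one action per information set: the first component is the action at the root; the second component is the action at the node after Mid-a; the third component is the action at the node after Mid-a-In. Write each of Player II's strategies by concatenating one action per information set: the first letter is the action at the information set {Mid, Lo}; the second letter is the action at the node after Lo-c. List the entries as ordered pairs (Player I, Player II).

vs ap: Player I plays Lo → Player II plays a at [Lo] → (9, 4)
vs as: Player I plays Lo → Player II plays a at [Lo] → (9, 4)
vs cp: Player I plays Lo → Player II plays c at [Lo] → Player II plays p at [Lo-c] → (6, 8)
vs cs: Player I plays Lo → Player II plays c at [Lo] → Player II plays s at [Lo-c] → (7, 0)

(9,4) (9,4) (6,8) (7,0)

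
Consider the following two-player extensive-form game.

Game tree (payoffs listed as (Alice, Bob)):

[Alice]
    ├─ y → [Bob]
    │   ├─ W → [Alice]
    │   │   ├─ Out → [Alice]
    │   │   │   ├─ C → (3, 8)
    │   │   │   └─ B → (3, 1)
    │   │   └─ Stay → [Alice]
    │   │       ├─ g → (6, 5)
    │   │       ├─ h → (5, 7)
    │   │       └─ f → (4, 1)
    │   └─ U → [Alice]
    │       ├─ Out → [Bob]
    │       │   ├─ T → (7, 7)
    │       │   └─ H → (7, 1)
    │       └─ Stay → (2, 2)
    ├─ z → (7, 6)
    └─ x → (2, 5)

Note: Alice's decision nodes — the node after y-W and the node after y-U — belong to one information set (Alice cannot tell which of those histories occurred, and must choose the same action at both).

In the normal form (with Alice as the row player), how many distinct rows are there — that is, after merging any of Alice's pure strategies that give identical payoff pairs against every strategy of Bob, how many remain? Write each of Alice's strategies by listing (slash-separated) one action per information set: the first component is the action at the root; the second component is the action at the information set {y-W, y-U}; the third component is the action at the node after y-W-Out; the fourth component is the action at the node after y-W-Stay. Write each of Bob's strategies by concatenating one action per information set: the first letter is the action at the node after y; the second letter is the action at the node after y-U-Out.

7

Alice has 36 pure strategies: y/Out/C/g, y/Out/C/h, y/Out/C/f, y/Out/B/g, y/Out/B/h, y/Out/B/f, y/Stay/C/g, y/Stay/C/h, y/Stay/C/f, y/Stay/B/g, y/Stay/B/h, y/Stay/B/f, z/Out/C/g, z/Out/C/h, z/Out/C/f, z/Out/B/g, z/Out/B/h, z/Out/B/f, z/Stay/C/g, z/Stay/C/h, z/Stay/C/f, z/Stay/B/g, z/Stay/B/h, z/Stay/B/f, x/Out/C/g, x/Out/C/h, x/Out/C/f, x/Out/B/g, x/Out/B/h, x/Out/B/f, x/Stay/C/g, x/Stay/C/h, x/Stay/C/f, x/Stay/B/g, x/Stay/B/h, x/Stay/B/f. Columns: WT, WH, UT, UH.
{y/Out/C/g, y/Out/C/h, y/Out/C/f} → row (3,8) (3,8) (7,7) (7,1)
{y/Out/B/g, y/Out/B/h, y/Out/B/f} → row (3,1) (3,1) (7,7) (7,1)
{y/Stay/C/g, y/Stay/B/g} → row (6,5) (6,5) (2,2) (2,2)
{y/Stay/C/h, y/Stay/B/h} → row (5,7) (5,7) (2,2) (2,2)
{y/Stay/C/f, y/Stay/B/f} → row (4,1) (4,1) (2,2) (2,2)
{z/Out/C/g, z/Out/C/h, z/Out/C/f, z/Out/B/g, z/Out/B/h, z/Out/B/f, z/Stay/C/g, z/Stay/C/h, z/Stay/C/f, z/Stay/B/g, z/Stay/B/h, z/Stay/B/f} → row (7,6) (7,6) (7,6) (7,6)
{x/Out/C/g, x/Out/C/h, x/Out/C/f, x/Out/B/g, x/Out/B/h, x/Out/B/f, x/Stay/C/g, x/Stay/C/h, x/Stay/C/f, x/Stay/B/g, x/Stay/B/h, x/Stay/B/f} → row (2,5) (2,5) (2,5) (2,5)
That's 7 distinct rows out of 36 strategies.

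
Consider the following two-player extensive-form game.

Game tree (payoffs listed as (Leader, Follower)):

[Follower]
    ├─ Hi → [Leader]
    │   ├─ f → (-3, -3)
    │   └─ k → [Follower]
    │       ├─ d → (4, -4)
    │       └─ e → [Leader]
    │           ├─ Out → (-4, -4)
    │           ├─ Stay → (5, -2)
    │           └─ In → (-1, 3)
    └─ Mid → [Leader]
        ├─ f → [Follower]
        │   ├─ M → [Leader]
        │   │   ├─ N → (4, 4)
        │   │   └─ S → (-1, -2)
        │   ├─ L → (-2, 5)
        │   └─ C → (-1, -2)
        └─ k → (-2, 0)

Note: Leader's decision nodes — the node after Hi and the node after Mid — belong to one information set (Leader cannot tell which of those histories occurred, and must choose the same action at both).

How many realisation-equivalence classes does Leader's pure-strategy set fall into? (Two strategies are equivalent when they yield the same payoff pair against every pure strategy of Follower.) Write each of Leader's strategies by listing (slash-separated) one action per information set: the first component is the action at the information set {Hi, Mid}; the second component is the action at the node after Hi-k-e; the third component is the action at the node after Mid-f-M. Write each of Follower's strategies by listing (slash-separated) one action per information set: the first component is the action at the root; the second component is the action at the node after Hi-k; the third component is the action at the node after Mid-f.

Leader has 12 pure strategies: f/Out/N, f/Out/S, f/Stay/N, f/Stay/S, f/In/N, f/In/S, k/Out/N, k/Out/S, k/Stay/N, k/Stay/S, k/In/N, k/In/S. Columns: Hi/d/M, Hi/d/L, Hi/d/C, Hi/e/M, Hi/e/L, Hi/e/C, Mid/d/M, Mid/d/L, Mid/d/C, Mid/e/M, Mid/e/L, Mid/e/C.
{f/Out/N, f/Stay/N, f/In/N} → row (-3,-3) (-3,-3) (-3,-3) (-3,-3) (-3,-3) (-3,-3) (4,4) (-2,5) (-1,-2) (4,4) (-2,5) (-1,-2)
{f/Out/S, f/Stay/S, f/In/S} → row (-3,-3) (-3,-3) (-3,-3) (-3,-3) (-3,-3) (-3,-3) (-1,-2) (-2,5) (-1,-2) (-1,-2) (-2,5) (-1,-2)
{k/Out/N, k/Out/S} → row (4,-4) (4,-4) (4,-4) (-4,-4) (-4,-4) (-4,-4) (-2,0) (-2,0) (-2,0) (-2,0) (-2,0) (-2,0)
{k/Stay/N, k/Stay/S} → row (4,-4) (4,-4) (4,-4) (5,-2) (5,-2) (5,-2) (-2,0) (-2,0) (-2,0) (-2,0) (-2,0) (-2,0)
{k/In/N, k/In/S} → row (4,-4) (4,-4) (4,-4) (-1,3) (-1,3) (-1,3) (-2,0) (-2,0) (-2,0) (-2,0) (-2,0) (-2,0)
That's 5 distinct rows out of 12 strategies.

5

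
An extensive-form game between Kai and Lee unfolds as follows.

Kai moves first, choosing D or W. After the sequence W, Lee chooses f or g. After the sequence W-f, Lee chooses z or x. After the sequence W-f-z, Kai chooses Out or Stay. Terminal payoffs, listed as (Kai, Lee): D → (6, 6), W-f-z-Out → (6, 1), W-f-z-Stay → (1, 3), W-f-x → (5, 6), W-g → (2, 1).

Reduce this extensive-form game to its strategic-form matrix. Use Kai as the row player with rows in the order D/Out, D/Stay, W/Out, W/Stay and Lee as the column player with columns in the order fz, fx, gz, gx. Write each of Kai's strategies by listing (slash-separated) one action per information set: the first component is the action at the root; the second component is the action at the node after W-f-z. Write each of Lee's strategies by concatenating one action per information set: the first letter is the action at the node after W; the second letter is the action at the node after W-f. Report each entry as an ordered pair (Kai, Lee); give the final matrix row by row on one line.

D/Out: (6,6) (6,6) (6,6) (6,6) | D/Stay: (6,6) (6,6) (6,6) (6,6) | W/Out: (6,1) (5,6) (2,1) (2,1) | W/Stay: (1,3) (5,6) (2,1) (2,1)

             fz       fx       gz       gx
 D/Out    (6,6)    (6,6)    (6,6)    (6,6)
D/Stay    (6,6)    (6,6)    (6,6)    (6,6)
 W/Out    (6,1)    (5,6)    (2,1)    (2,1)
W/Stay    (1,3)    (5,6)    (2,1)    (2,1)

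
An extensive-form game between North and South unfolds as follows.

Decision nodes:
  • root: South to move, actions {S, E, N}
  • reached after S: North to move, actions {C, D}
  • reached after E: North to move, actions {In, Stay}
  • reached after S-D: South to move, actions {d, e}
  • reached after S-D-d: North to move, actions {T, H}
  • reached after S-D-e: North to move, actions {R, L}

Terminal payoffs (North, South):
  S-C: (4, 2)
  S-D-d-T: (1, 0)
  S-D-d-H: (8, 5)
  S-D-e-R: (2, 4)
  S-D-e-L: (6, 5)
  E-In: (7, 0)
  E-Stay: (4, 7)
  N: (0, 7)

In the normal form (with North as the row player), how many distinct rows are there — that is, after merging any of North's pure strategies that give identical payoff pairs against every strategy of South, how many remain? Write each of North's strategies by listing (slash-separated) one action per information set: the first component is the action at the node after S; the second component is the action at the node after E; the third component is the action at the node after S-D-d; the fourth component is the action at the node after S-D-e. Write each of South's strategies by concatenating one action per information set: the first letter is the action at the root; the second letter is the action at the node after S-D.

North has 16 pure strategies: C/In/T/R, C/In/T/L, C/In/H/R, C/In/H/L, C/Stay/T/R, C/Stay/T/L, C/Stay/H/R, C/Stay/H/L, D/In/T/R, D/In/T/L, D/In/H/R, D/In/H/L, D/Stay/T/R, D/Stay/T/L, D/Stay/H/R, D/Stay/H/L. Columns: Sd, Se, Ed, Ee, Nd, Ne.
{C/In/T/R, C/In/T/L, C/In/H/R, C/In/H/L} → row (4,2) (4,2) (7,0) (7,0) (0,7) (0,7)
{C/Stay/T/R, C/Stay/T/L, C/Stay/H/R, C/Stay/H/L} → row (4,2) (4,2) (4,7) (4,7) (0,7) (0,7)
{D/In/T/R} → row (1,0) (2,4) (7,0) (7,0) (0,7) (0,7)
{D/In/T/L} → row (1,0) (6,5) (7,0) (7,0) (0,7) (0,7)
{D/In/H/R} → row (8,5) (2,4) (7,0) (7,0) (0,7) (0,7)
{D/In/H/L} → row (8,5) (6,5) (7,0) (7,0) (0,7) (0,7)
{D/Stay/T/R} → row (1,0) (2,4) (4,7) (4,7) (0,7) (0,7)
{D/Stay/T/L} → row (1,0) (6,5) (4,7) (4,7) (0,7) (0,7)
{D/Stay/H/R} → row (8,5) (2,4) (4,7) (4,7) (0,7) (0,7)
{D/Stay/H/L} → row (8,5) (6,5) (4,7) (4,7) (0,7) (0,7)
That's 10 distinct rows out of 16 strategies.

10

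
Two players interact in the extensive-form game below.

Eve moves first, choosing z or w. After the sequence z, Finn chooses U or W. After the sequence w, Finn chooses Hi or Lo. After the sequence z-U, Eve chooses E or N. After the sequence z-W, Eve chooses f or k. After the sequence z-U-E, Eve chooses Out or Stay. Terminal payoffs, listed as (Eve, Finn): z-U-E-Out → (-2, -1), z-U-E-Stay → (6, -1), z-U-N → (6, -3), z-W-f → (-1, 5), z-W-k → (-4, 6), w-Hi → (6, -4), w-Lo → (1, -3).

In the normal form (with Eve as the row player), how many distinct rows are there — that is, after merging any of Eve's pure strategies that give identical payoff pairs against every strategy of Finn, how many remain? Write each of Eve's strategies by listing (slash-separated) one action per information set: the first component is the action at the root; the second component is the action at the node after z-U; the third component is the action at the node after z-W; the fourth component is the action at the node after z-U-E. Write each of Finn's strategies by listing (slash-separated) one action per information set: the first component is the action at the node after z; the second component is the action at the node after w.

Eve has 16 pure strategies: z/E/f/Out, z/E/f/Stay, z/E/k/Out, z/E/k/Stay, z/N/f/Out, z/N/f/Stay, z/N/k/Out, z/N/k/Stay, w/E/f/Out, w/E/f/Stay, w/E/k/Out, w/E/k/Stay, w/N/f/Out, w/N/f/Stay, w/N/k/Out, w/N/k/Stay. Columns: U/Hi, U/Lo, W/Hi, W/Lo.
{z/E/f/Out} → row (-2,-1) (-2,-1) (-1,5) (-1,5)
{z/E/f/Stay} → row (6,-1) (6,-1) (-1,5) (-1,5)
{z/E/k/Out} → row (-2,-1) (-2,-1) (-4,6) (-4,6)
{z/E/k/Stay} → row (6,-1) (6,-1) (-4,6) (-4,6)
{z/N/f/Out, z/N/f/Stay} → row (6,-3) (6,-3) (-1,5) (-1,5)
{z/N/k/Out, z/N/k/Stay} → row (6,-3) (6,-3) (-4,6) (-4,6)
{w/E/f/Out, w/E/f/Stay, w/E/k/Out, w/E/k/Stay, w/N/f/Out, w/N/f/Stay, w/N/k/Out, w/N/k/Stay} → row (6,-4) (1,-3) (6,-4) (1,-3)
That's 7 distinct rows out of 16 strategies.

7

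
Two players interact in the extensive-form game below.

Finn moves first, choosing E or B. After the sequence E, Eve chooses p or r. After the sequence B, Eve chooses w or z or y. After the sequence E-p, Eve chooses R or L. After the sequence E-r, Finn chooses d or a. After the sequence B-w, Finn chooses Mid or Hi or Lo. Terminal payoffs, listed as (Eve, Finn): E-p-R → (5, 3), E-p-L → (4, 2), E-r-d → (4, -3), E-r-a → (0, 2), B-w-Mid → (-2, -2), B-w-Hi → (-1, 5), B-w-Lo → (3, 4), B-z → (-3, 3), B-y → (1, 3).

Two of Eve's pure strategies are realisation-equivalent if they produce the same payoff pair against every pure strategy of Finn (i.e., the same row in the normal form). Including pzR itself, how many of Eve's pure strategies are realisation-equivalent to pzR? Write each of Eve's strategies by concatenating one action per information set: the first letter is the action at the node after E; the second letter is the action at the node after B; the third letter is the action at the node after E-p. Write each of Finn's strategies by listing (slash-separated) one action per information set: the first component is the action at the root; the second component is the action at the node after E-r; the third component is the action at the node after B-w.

Row for pzR (columns E/d/Mid, E/d/Hi, E/d/Lo, E/a/Mid, E/a/Hi, E/a/Lo, B/d/Mid, B/d/Hi, B/d/Lo, B/a/Mid, B/a/Hi, B/a/Lo): (5,3) (5,3) (5,3) (5,3) (5,3) (5,3) (-3,3) (-3,3) (-3,3) (-3,3) (-3,3) (-3,3).
Every one of Eve's information sets is on the play path for some reply by Finn when Eve follows pzR.
Changing the action at any of them therefore changes at least one column, so only pzR itself gives this row.

1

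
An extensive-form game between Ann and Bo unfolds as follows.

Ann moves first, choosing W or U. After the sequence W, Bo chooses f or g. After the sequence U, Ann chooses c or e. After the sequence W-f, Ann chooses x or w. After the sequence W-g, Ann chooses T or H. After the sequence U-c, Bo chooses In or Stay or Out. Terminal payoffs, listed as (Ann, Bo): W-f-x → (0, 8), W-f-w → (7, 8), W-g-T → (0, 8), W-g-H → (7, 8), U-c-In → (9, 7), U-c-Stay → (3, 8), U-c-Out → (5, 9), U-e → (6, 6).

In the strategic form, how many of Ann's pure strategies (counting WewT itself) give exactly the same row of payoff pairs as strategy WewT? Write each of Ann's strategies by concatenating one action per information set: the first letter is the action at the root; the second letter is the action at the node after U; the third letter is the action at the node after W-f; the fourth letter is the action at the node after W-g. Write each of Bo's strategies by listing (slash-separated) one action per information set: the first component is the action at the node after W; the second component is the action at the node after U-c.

2

Row for WewT (columns f/In, f/Stay, f/Out, g/In, g/Stay, g/Out): (7,8) (7,8) (7,8) (0,8) (0,8) (0,8).
Under WewT, Ann's choice at the node after U can never be reached regardless of what Bo does, so varying those choices leaves every outcome unchanged.
Holding the reachable choices fixed and varying the unreachable one freely already gives 2 equivalent strategies.
No other strategy reproduces this row, so those 2 are the full class: WcwT, WewT.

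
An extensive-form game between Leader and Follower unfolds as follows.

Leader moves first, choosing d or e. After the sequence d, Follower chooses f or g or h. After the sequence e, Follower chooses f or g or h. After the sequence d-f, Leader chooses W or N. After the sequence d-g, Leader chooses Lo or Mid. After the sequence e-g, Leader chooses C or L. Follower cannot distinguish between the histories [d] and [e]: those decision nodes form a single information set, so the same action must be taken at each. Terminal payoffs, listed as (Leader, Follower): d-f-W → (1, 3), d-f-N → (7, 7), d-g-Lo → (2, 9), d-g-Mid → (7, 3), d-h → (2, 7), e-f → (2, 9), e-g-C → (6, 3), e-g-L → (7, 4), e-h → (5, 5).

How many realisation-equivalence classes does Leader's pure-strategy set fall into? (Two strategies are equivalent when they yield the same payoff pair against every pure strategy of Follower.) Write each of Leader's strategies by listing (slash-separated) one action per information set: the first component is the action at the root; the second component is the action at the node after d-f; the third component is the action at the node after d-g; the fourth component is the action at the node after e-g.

6

Leader has 16 pure strategies: d/W/Lo/C, d/W/Lo/L, d/W/Mid/C, d/W/Mid/L, d/N/Lo/C, d/N/Lo/L, d/N/Mid/C, d/N/Mid/L, e/W/Lo/C, e/W/Lo/L, e/W/Mid/C, e/W/Mid/L, e/N/Lo/C, e/N/Lo/L, e/N/Mid/C, e/N/Mid/L. Columns: f, g, h.
{d/W/Lo/C, d/W/Lo/L} → row (1,3) (2,9) (2,7)
{d/W/Mid/C, d/W/Mid/L} → row (1,3) (7,3) (2,7)
{d/N/Lo/C, d/N/Lo/L} → row (7,7) (2,9) (2,7)
{d/N/Mid/C, d/N/Mid/L} → row (7,7) (7,3) (2,7)
{e/W/Lo/C, e/W/Mid/C, e/N/Lo/C, e/N/Mid/C} → row (2,9) (6,3) (5,5)
{e/W/Lo/L, e/W/Mid/L, e/N/Lo/L, e/N/Mid/L} → row (2,9) (7,4) (5,5)
That's 6 distinct rows out of 16 strategies.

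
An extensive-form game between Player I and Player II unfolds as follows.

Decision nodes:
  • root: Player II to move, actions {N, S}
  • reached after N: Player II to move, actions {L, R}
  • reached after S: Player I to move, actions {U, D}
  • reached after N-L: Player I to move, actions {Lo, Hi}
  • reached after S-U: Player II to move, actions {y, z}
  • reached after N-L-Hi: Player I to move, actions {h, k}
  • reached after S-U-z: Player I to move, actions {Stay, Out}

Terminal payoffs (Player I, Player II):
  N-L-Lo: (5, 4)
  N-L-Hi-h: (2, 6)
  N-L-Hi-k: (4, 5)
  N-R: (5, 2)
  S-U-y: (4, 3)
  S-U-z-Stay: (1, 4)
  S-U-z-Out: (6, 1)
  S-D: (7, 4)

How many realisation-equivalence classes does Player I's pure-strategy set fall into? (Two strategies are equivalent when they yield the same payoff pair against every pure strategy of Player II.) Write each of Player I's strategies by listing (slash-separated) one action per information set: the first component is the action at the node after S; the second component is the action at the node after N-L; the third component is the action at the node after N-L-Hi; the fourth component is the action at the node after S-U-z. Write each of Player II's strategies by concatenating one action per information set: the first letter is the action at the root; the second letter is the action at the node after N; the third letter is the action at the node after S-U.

9

Player I has 16 pure strategies: U/Lo/h/Stay, U/Lo/h/Out, U/Lo/k/Stay, U/Lo/k/Out, U/Hi/h/Stay, U/Hi/h/Out, U/Hi/k/Stay, U/Hi/k/Out, D/Lo/h/Stay, D/Lo/h/Out, D/Lo/k/Stay, D/Lo/k/Out, D/Hi/h/Stay, D/Hi/h/Out, D/Hi/k/Stay, D/Hi/k/Out. Columns: NLy, NLz, NRy, NRz, SLy, SLz, SRy, SRz.
{U/Lo/h/Stay, U/Lo/k/Stay} → row (5,4) (5,4) (5,2) (5,2) (4,3) (1,4) (4,3) (1,4)
{U/Lo/h/Out, U/Lo/k/Out} → row (5,4) (5,4) (5,2) (5,2) (4,3) (6,1) (4,3) (6,1)
{U/Hi/h/Stay} → row (2,6) (2,6) (5,2) (5,2) (4,3) (1,4) (4,3) (1,4)
{U/Hi/h/Out} → row (2,6) (2,6) (5,2) (5,2) (4,3) (6,1) (4,3) (6,1)
{U/Hi/k/Stay} → row (4,5) (4,5) (5,2) (5,2) (4,3) (1,4) (4,3) (1,4)
{U/Hi/k/Out} → row (4,5) (4,5) (5,2) (5,2) (4,3) (6,1) (4,3) (6,1)
{D/Lo/h/Stay, D/Lo/h/Out, D/Lo/k/Stay, D/Lo/k/Out} → row (5,4) (5,4) (5,2) (5,2) (7,4) (7,4) (7,4) (7,4)
{D/Hi/h/Stay, D/Hi/h/Out} → row (2,6) (2,6) (5,2) (5,2) (7,4) (7,4) (7,4) (7,4)
{D/Hi/k/Stay, D/Hi/k/Out} → row (4,5) (4,5) (5,2) (5,2) (7,4) (7,4) (7,4) (7,4)
That's 9 distinct rows out of 16 strategies.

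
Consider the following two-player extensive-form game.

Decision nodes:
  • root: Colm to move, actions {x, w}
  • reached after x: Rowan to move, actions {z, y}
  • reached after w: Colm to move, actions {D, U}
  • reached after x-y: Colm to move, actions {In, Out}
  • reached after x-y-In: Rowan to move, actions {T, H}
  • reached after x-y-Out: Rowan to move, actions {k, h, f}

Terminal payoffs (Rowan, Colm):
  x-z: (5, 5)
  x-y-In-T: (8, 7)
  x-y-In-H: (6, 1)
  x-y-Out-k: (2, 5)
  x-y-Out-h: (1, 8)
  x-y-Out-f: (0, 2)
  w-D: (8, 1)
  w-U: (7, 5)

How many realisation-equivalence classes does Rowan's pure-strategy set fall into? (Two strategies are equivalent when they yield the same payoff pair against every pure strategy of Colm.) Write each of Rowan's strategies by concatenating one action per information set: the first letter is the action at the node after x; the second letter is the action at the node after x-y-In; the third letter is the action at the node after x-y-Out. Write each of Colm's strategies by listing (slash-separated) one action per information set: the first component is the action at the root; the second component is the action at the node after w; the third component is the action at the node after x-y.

Rowan has 12 pure strategies: zTk, zTh, zTf, zHk, zHh, zHf, yTk, yTh, yTf, yHk, yHh, yHf. Columns: x/D/In, x/D/Out, x/U/In, x/U/Out, w/D/In, w/D/Out, w/U/In, w/U/Out.
{zTk, zTh, zTf, zHk, zHh, zHf} → row (5,5) (5,5) (5,5) (5,5) (8,1) (8,1) (7,5) (7,5)
{yTk} → row (8,7) (2,5) (8,7) (2,5) (8,1) (8,1) (7,5) (7,5)
{yTh} → row (8,7) (1,8) (8,7) (1,8) (8,1) (8,1) (7,5) (7,5)
{yTf} → row (8,7) (0,2) (8,7) (0,2) (8,1) (8,1) (7,5) (7,5)
{yHk} → row (6,1) (2,5) (6,1) (2,5) (8,1) (8,1) (7,5) (7,5)
{yHh} → row (6,1) (1,8) (6,1) (1,8) (8,1) (8,1) (7,5) (7,5)
{yHf} → row (6,1) (0,2) (6,1) (0,2) (8,1) (8,1) (7,5) (7,5)
That's 7 distinct rows out of 12 strategies.

7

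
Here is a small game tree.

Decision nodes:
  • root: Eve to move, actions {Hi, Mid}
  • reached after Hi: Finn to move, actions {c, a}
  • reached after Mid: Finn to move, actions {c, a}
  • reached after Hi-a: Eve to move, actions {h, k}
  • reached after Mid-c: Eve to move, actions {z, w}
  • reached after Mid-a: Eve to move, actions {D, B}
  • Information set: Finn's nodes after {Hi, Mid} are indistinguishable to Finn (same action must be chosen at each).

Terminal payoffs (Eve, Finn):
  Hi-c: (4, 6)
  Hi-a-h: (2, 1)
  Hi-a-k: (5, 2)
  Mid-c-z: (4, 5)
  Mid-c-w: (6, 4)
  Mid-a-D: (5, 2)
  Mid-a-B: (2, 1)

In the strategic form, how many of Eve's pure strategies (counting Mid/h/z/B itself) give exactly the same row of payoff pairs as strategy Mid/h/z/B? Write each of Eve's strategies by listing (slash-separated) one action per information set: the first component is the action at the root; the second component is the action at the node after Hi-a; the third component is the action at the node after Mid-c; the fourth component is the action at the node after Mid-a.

2

Row for Mid/h/z/B (columns c, a): (4,5) (2,1).
Under Mid/h/z/B, Eve's choice at the node after Hi-a can never be reached regardless of what Finn does, so varying those choices leaves every outcome unchanged.
Holding the reachable choices fixed and varying the unreachable one freely already gives 2 equivalent strategies.
No other strategy reproduces this row, so those 2 are the full class: Mid/h/z/B, Mid/k/z/B.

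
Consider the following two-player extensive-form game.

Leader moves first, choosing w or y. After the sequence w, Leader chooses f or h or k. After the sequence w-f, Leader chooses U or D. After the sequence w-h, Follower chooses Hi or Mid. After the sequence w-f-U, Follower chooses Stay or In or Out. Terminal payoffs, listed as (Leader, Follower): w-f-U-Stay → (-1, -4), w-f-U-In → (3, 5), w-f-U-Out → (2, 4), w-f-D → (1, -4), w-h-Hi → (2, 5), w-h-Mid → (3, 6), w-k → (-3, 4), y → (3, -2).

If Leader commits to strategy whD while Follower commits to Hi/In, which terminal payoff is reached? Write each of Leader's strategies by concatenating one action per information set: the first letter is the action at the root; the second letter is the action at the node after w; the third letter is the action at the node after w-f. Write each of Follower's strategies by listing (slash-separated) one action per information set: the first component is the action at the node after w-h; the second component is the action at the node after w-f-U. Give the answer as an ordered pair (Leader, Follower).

(2, 5)

Trace the play path from the root:
  Leader plays w
  Leader plays h at [w]
  Follower plays Hi at [w-h]
→ terminal payoff (2, 5).
(Leader's choice at the node after w-f is never reached on this path, so it doesn't affect the outcome.)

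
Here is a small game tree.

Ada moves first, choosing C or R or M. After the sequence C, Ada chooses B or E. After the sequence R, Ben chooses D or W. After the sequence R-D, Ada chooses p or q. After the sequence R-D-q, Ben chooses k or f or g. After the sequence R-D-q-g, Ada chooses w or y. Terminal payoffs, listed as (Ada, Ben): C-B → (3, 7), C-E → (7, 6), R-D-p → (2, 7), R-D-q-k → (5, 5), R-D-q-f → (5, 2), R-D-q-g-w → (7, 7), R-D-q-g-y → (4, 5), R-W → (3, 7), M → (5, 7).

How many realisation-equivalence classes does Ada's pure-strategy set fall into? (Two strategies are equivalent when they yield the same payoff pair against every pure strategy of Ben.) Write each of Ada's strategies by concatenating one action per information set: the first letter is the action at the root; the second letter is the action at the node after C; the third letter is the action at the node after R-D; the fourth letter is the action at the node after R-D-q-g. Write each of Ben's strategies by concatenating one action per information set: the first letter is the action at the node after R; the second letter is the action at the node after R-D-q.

Ada has 24 pure strategies: CBpw, CBpy, CBqw, CBqy, CEpw, CEpy, CEqw, CEqy, RBpw, RBpy, RBqw, RBqy, REpw, REpy, REqw, REqy, MBpw, MBpy, MBqw, MBqy, MEpw, MEpy, MEqw, MEqy. Columns: Dk, Df, Dg, Wk, Wf, Wg.
{CBpw, CBpy, CBqw, CBqy} → row (3,7) (3,7) (3,7) (3,7) (3,7) (3,7)
{CEpw, CEpy, CEqw, CEqy} → row (7,6) (7,6) (7,6) (7,6) (7,6) (7,6)
{RBpw, RBpy, REpw, REpy} → row (2,7) (2,7) (2,7) (3,7) (3,7) (3,7)
{RBqw, REqw} → row (5,5) (5,2) (7,7) (3,7) (3,7) (3,7)
{RBqy, REqy} → row (5,5) (5,2) (4,5) (3,7) (3,7) (3,7)
{MBpw, MBpy, MBqw, MBqy, MEpw, MEpy, MEqw, MEqy} → row (5,7) (5,7) (5,7) (5,7) (5,7) (5,7)
That's 6 distinct rows out of 24 strategies.

6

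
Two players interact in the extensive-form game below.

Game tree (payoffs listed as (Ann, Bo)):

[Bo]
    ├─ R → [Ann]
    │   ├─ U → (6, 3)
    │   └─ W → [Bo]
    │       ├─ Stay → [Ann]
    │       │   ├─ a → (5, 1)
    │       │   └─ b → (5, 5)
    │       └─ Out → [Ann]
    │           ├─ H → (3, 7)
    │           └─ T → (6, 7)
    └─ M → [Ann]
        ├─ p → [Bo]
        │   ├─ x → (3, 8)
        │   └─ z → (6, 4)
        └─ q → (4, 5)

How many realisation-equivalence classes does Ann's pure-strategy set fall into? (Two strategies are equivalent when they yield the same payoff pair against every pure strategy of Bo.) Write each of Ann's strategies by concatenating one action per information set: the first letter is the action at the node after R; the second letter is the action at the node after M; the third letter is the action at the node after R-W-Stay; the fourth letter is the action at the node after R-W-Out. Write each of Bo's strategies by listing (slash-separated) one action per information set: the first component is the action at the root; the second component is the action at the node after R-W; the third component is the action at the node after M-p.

10

Ann has 16 pure strategies: UpaH, UpaT, UpbH, UpbT, UqaH, UqaT, UqbH, UqbT, WpaH, WpaT, WpbH, WpbT, WqaH, WqaT, WqbH, WqbT. Columns: R/Stay/x, R/Stay/z, R/Out/x, R/Out/z, M/Stay/x, M/Stay/z, M/Out/x, M/Out/z.
{UpaH, UpaT, UpbH, UpbT} → row (6,3) (6,3) (6,3) (6,3) (3,8) (6,4) (3,8) (6,4)
{UqaH, UqaT, UqbH, UqbT} → row (6,3) (6,3) (6,3) (6,3) (4,5) (4,5) (4,5) (4,5)
{WpaH} → row (5,1) (5,1) (3,7) (3,7) (3,8) (6,4) (3,8) (6,4)
{WpaT} → row (5,1) (5,1) (6,7) (6,7) (3,8) (6,4) (3,8) (6,4)
{WpbH} → row (5,5) (5,5) (3,7) (3,7) (3,8) (6,4) (3,8) (6,4)
{WpbT} → row (5,5) (5,5) (6,7) (6,7) (3,8) (6,4) (3,8) (6,4)
{WqaH} → row (5,1) (5,1) (3,7) (3,7) (4,5) (4,5) (4,5) (4,5)
{WqaT} → row (5,1) (5,1) (6,7) (6,7) (4,5) (4,5) (4,5) (4,5)
{WqbH} → row (5,5) (5,5) (3,7) (3,7) (4,5) (4,5) (4,5) (4,5)
{WqbT} → row (5,5) (5,5) (6,7) (6,7) (4,5) (4,5) (4,5) (4,5)
That's 10 distinct rows out of 16 strategies.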